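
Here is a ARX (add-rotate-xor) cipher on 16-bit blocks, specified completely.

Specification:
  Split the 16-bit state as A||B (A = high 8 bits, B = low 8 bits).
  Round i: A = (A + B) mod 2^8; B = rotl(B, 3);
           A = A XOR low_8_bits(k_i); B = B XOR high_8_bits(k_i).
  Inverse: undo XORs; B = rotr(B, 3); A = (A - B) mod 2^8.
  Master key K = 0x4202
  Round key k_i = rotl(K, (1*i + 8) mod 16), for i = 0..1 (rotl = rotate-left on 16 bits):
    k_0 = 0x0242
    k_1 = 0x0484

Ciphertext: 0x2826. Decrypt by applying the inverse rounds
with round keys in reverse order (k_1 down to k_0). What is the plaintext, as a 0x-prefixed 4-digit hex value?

s_0 = ciphertext = 0x2826
s_1 = InvRound(s_0, k_1) = 0x6844
s_2 = InvRound(s_1, k_0) = 0x62C8

0x62C8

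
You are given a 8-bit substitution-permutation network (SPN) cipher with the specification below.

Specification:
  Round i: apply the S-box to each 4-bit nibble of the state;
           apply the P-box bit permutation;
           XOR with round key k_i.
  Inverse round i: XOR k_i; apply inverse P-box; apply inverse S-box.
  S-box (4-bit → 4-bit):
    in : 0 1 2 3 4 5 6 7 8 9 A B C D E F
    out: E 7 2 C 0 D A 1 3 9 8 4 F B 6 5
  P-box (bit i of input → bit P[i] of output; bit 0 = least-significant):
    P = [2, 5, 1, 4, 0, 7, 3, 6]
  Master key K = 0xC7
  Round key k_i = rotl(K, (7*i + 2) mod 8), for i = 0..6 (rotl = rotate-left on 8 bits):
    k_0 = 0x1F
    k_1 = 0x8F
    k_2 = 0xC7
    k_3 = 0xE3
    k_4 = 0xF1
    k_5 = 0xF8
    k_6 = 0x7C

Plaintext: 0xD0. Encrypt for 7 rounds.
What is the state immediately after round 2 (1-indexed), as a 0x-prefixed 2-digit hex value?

s_0 = plaintext = 0xD0
s_1 = Round(s_0, k_0) = 0xEC
s_2 = Round(s_1, k_1) = 0x31
s_3 = Round(s_2, k_2) = 0xA9
s_4 = Round(s_3, k_3) = 0xB7
s_5 = Round(s_4, k_4) = 0xFD
s_6 = Round(s_5, k_5) = 0xC5
s_7 = Round(s_6, k_6) = 0xA3

0x31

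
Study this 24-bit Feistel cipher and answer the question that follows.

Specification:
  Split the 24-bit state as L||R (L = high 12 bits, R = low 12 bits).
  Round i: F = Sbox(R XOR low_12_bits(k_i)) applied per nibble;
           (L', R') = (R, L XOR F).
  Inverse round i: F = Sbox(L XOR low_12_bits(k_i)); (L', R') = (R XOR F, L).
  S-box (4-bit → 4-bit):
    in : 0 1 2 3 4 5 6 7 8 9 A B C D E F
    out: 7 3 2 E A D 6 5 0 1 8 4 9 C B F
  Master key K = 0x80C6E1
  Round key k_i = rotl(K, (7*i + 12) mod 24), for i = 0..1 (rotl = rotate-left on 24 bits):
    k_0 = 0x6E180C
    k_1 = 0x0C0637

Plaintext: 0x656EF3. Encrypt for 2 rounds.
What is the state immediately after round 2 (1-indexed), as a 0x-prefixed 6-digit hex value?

0x0A98E8

s_0 = plaintext = 0x656EF3
s_1 = Round(s_0, k_0) = 0xEF30A9
s_2 = Round(s_1, k_1) = 0x0A98E8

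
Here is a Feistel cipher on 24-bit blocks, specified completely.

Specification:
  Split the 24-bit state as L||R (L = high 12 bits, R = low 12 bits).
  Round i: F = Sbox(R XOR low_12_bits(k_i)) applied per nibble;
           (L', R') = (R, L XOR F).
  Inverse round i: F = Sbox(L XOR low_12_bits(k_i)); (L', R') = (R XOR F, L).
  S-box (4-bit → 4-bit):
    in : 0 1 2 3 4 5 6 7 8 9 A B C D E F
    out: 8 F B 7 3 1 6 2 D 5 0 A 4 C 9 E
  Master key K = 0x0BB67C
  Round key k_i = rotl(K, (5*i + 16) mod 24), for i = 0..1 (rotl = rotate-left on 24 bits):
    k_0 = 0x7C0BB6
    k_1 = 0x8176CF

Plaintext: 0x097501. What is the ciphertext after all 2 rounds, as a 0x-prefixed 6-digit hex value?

s_0 = plaintext = 0x097501
s_1 = Round(s_0, k_0) = 0x501935
s_2 = Round(s_1, k_1) = 0x935BE1

0x935BE1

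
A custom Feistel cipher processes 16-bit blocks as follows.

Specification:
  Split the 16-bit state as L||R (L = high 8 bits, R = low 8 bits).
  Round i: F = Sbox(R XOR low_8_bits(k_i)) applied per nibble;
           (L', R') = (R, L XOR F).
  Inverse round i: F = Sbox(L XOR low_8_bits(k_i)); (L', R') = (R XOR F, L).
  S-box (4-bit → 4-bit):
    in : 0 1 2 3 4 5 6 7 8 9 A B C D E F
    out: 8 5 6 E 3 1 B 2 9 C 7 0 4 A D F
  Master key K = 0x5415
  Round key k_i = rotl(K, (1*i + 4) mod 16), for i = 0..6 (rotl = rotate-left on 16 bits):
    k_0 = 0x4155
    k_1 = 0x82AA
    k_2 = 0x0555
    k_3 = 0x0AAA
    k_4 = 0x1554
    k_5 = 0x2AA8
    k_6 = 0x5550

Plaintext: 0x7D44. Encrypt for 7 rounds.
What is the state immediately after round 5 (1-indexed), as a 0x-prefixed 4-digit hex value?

0x8A17

s_0 = plaintext = 0x7D44
s_1 = Round(s_0, k_0) = 0x4428
s_2 = Round(s_1, k_1) = 0x28D2
s_3 = Round(s_2, k_2) = 0xD2BA
s_4 = Round(s_3, k_3) = 0xBA8A
s_5 = Round(s_4, k_4) = 0x8A17
s_6 = Round(s_5, k_5) = 0x1785
s_7 = Round(s_6, k_6) = 0x85B6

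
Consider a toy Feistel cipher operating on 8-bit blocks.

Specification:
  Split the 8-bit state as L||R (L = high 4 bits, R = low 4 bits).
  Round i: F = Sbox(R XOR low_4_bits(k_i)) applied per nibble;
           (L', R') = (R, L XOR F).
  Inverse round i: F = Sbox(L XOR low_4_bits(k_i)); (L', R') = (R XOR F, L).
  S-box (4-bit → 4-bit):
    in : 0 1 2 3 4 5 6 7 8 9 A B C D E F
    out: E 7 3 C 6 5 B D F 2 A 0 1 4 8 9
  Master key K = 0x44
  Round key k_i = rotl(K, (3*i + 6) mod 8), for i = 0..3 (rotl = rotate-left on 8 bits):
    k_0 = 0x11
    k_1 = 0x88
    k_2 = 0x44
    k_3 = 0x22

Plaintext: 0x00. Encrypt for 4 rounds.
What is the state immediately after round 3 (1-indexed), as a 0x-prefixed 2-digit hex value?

s_0 = plaintext = 0x00
s_1 = Round(s_0, k_0) = 0x07
s_2 = Round(s_1, k_1) = 0x79
s_3 = Round(s_2, k_2) = 0x93
s_4 = Round(s_3, k_3) = 0x3E

0x93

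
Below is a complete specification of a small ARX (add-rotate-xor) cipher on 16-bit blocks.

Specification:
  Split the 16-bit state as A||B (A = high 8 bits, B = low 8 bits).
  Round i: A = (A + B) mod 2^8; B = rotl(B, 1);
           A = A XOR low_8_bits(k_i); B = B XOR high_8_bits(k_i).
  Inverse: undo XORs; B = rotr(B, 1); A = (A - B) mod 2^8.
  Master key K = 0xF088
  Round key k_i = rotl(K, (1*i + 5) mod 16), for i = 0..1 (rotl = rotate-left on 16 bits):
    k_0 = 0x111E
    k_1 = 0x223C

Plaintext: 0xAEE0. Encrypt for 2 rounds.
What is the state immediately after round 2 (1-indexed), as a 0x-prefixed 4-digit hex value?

0x5C83

s_0 = plaintext = 0xAEE0
s_1 = Round(s_0, k_0) = 0x90D0
s_2 = Round(s_1, k_1) = 0x5C83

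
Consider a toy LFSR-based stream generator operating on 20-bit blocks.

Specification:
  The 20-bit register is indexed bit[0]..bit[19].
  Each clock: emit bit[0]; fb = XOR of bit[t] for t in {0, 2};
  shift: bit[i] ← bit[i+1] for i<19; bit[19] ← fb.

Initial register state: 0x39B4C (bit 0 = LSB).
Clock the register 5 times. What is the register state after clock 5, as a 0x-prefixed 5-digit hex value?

reg_0 = 0x39B4C
clock 1: out=0, reg = 0x9CDA6
clock 2: out=0, reg = 0xCE6D3
clock 3: out=1, reg = 0xE7369
clock 4: out=1, reg = 0xF39B4
clock 5: out=0, reg = 0xF9CDA

0xF9CDA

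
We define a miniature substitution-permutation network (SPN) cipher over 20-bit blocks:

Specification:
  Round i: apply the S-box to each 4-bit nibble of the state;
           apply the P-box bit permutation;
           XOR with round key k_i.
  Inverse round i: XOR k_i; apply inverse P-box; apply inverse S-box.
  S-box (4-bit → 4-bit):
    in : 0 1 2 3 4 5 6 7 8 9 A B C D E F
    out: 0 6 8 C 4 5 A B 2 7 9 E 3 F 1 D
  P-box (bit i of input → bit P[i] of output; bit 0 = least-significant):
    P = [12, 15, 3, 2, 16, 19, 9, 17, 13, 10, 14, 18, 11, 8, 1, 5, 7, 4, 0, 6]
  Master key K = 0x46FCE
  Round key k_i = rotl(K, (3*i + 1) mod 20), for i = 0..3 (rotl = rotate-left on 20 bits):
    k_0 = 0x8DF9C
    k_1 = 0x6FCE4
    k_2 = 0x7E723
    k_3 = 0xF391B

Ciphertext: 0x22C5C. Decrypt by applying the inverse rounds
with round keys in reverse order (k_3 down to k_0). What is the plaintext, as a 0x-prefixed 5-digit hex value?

s_0 = ciphertext = 0x22C5C
s_1 = InvRound(s_0, k_3) = 0x316CA
s_2 = InvRound(s_1, k_2) = 0xF6F09
s_3 = InvRound(s_2, k_1) = 0xF609D
s_4 = InvRound(s_3, k_0) = 0x4C7FC

0x4C7FC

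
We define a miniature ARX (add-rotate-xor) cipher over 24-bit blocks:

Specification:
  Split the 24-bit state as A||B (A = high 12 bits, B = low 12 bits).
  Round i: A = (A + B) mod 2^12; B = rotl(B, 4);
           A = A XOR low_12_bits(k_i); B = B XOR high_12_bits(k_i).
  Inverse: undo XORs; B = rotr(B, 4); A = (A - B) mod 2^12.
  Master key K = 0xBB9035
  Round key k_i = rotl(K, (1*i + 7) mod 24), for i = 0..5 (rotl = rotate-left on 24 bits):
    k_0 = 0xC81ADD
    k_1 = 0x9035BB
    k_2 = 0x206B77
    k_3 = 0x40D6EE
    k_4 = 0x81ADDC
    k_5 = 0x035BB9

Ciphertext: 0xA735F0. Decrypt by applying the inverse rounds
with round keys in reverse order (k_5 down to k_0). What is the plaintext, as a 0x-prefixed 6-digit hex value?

0x7B9ADA

s_0 = ciphertext = 0xA735F0
s_1 = InvRound(s_0, k_5) = 0xC6E55C
s_2 = InvRound(s_1, k_4) = 0xADE6D4
s_3 = InvRound(s_2, k_3) = 0x30392D
s_4 = InvRound(s_3, k_2) = 0xCC2BB2
s_5 = InvRound(s_4, k_1) = 0x84E12B
s_6 = InvRound(s_5, k_0) = 0x7B9ADA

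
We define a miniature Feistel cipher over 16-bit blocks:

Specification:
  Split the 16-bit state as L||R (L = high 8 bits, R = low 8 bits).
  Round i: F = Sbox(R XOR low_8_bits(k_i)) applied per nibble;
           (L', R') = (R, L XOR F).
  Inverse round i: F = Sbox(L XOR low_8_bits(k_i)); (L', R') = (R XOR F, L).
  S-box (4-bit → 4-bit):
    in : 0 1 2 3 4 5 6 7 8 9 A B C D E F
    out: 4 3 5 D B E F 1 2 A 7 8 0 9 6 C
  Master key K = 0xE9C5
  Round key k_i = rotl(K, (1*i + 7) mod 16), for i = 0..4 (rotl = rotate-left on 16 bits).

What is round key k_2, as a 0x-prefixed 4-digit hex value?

K = 0xE9C5
k_0 = rotl(K, (1*0+7) mod 16) = rotl(K, 7) = 0xE2F4
k_1 = rotl(K, (1*1+7) mod 16) = rotl(K, 8) = 0xC5E9
k_2 = rotl(K, (1*2+7) mod 16) = rotl(K, 9) = 0x8BD3

0x8BD3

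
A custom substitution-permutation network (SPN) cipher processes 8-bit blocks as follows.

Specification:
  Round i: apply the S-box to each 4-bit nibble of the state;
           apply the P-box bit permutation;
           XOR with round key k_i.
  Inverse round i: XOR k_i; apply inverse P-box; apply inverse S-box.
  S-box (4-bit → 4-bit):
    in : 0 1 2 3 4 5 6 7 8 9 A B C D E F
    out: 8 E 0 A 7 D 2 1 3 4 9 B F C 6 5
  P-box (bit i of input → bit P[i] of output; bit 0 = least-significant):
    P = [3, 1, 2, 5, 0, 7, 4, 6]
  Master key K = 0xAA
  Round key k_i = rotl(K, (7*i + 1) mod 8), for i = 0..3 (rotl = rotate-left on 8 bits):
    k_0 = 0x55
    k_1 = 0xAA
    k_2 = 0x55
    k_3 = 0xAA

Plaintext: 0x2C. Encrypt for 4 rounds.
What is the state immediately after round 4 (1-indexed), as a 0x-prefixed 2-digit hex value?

0xBB

s_0 = plaintext = 0x2C
s_1 = Round(s_0, k_0) = 0x7B
s_2 = Round(s_1, k_1) = 0x81
s_3 = Round(s_2, k_2) = 0xF2
s_4 = Round(s_3, k_3) = 0xBB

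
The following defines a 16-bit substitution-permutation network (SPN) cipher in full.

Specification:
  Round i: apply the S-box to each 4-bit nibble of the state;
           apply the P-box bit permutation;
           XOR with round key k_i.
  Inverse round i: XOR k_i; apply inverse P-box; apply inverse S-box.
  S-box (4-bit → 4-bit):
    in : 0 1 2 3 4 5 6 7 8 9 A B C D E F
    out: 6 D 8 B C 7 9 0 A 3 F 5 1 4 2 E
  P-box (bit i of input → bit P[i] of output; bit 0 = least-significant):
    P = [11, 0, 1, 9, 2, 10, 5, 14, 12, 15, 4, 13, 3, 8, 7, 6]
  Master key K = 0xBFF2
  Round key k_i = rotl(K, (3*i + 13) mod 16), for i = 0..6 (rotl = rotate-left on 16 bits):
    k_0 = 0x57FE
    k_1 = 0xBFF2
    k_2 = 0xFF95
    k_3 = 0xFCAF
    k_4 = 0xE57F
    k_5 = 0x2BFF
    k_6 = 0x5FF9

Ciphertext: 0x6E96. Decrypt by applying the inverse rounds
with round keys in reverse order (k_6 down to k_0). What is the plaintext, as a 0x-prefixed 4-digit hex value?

0xA2D1

s_0 = ciphertext = 0x6E96
s_1 = InvRound(s_0, k_6) = 0x36B0
s_2 = InvRound(s_1, k_5) = 0x3C95
s_3 = InvRound(s_2, k_4) = 0xA94B
s_4 = InvRound(s_3, k_3) = 0xFCA7
s_5 = InvRound(s_4, k_2) = 0xEDD4
s_6 = InvRound(s_5, k_1) = 0x7C14
s_7 = InvRound(s_6, k_0) = 0xA2D1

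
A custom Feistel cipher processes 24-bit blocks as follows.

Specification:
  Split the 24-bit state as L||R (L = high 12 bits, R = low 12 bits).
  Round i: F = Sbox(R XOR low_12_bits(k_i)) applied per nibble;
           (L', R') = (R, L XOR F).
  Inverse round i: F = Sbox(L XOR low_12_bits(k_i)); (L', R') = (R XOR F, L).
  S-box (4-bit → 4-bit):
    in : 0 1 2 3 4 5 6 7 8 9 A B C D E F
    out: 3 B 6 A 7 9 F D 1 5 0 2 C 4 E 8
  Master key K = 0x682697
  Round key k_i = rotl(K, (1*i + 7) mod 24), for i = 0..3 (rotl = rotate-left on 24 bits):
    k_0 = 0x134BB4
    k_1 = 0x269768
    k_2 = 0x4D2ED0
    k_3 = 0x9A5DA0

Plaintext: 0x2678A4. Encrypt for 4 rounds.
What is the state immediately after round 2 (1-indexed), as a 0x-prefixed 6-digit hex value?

0x8D4088

s_0 = plaintext = 0x2678A4
s_1 = Round(s_0, k_0) = 0x8A48D4
s_2 = Round(s_1, k_1) = 0x8D4088
s_3 = Round(s_2, k_2) = 0x088645
s_4 = Round(s_3, k_3) = 0x645261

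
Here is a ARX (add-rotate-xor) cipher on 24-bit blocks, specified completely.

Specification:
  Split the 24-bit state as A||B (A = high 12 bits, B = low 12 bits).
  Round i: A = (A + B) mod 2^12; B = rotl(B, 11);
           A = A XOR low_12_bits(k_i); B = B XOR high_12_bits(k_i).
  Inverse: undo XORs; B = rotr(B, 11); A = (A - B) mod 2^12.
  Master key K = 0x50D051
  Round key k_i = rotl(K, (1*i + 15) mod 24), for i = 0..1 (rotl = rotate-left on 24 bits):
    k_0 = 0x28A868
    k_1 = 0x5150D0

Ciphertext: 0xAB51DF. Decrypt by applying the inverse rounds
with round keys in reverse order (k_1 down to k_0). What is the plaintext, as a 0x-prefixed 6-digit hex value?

s_0 = ciphertext = 0xAB51DF
s_1 = InvRound(s_0, k_1) = 0x0D1994
s_2 = InvRound(s_1, k_0) = 0x27C63D

0x27C63D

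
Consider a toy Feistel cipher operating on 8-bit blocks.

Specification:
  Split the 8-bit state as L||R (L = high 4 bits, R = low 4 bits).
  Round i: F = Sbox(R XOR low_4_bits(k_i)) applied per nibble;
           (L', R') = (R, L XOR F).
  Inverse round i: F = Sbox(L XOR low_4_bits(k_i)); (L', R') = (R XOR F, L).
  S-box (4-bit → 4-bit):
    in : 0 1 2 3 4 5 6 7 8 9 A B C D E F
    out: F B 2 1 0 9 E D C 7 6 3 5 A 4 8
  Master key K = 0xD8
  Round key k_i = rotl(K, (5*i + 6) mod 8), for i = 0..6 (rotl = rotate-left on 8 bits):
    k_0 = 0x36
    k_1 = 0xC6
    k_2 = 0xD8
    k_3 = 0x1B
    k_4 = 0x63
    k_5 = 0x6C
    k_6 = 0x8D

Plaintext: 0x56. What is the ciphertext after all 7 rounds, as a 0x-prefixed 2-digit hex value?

s_0 = plaintext = 0x56
s_1 = Round(s_0, k_0) = 0x6A
s_2 = Round(s_1, k_1) = 0xA3
s_3 = Round(s_2, k_2) = 0x39
s_4 = Round(s_3, k_3) = 0x91
s_5 = Round(s_4, k_4) = 0x1B
s_6 = Round(s_5, k_5) = 0xBC
s_7 = Round(s_6, k_6) = 0xC0

0xC0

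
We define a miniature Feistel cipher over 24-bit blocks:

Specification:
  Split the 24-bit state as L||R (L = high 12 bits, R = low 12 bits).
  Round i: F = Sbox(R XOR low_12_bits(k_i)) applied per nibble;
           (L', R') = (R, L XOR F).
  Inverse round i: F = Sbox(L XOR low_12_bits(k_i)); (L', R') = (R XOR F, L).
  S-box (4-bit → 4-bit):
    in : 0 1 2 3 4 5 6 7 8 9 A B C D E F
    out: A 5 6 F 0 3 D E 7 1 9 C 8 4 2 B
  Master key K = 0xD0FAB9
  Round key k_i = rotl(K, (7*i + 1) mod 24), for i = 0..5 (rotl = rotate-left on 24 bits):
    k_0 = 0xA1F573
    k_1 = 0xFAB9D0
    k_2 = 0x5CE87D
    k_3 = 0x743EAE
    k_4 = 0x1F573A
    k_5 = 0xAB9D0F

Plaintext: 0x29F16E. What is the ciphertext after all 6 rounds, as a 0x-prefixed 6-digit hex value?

0x48979D

s_0 = plaintext = 0x29F16E
s_1 = Round(s_0, k_0) = 0x16E2CB
s_2 = Round(s_1, k_1) = 0x2CBD32
s_3 = Round(s_2, k_2) = 0xD321C0
s_4 = Round(s_3, k_3) = 0x1C06E0
s_5 = Round(s_4, k_4) = 0x6E0489
s_6 = Round(s_5, k_5) = 0x48979D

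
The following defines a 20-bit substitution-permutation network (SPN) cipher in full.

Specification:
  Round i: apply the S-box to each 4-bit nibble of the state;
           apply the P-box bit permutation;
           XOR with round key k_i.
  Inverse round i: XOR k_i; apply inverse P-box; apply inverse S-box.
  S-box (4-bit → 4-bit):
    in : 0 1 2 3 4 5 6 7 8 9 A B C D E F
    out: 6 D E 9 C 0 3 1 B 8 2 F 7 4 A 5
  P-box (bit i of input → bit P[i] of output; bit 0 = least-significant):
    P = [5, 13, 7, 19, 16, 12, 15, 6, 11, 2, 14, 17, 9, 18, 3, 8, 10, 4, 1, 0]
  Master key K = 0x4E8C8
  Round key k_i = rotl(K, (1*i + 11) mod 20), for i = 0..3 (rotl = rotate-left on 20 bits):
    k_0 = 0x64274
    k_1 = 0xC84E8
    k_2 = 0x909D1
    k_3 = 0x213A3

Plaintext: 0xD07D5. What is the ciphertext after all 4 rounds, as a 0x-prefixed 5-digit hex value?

0x7B491

s_0 = plaintext = 0xD07D5
s_1 = Round(s_0, k_0) = 0x2CA7E
s_2 = Round(s_1, k_1) = 0x1A6F7
s_3 = Round(s_2, k_2) = 0xC85F6
s_4 = Round(s_3, k_3) = 0x7B491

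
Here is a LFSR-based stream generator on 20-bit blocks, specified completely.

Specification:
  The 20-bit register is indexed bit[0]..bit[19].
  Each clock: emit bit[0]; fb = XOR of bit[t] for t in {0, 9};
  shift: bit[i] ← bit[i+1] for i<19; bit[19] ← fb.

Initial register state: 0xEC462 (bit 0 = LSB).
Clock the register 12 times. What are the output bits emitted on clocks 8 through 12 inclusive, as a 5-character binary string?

00010

reg_0 = 0xEC462
clock 1: out=0, reg = 0x76231
clock 2: out=1, reg = 0x3B118
clock 3: out=0, reg = 0x1D88C
clock 4: out=0, reg = 0x0EC46
clock 5: out=0, reg = 0x07623
clock 6: out=1, reg = 0x03B11
clock 7: out=1, reg = 0x01D88
clock 8: out=0, reg = 0x00EC4
clock 9: out=0, reg = 0x80762
clock 10: out=0, reg = 0xC03B1
clock 11: out=1, reg = 0x601D8
clock 12: out=0, reg = 0x300EC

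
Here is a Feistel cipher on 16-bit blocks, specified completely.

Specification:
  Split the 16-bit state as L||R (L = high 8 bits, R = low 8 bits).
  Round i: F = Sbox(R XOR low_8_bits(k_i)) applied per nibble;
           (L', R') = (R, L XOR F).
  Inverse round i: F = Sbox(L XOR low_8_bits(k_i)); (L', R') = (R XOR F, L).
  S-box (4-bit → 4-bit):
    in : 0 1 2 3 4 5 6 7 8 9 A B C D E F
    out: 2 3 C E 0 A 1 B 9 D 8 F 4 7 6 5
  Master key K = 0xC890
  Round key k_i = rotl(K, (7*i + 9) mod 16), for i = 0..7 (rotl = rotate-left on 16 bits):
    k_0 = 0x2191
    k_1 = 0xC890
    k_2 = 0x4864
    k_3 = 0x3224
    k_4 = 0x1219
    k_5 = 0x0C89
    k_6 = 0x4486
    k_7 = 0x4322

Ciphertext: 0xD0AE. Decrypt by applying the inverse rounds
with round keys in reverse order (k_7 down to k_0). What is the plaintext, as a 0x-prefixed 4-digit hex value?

0xABB9

s_0 = ciphertext = 0xD0AE
s_1 = InvRound(s_0, k_7) = 0xF2D0
s_2 = InvRound(s_1, k_6) = 0x60F2
s_3 = InvRound(s_2, k_5) = 0x9F60
s_4 = InvRound(s_3, k_4) = 0xF19F
s_5 = InvRound(s_4, k_3) = 0xE5F1
s_6 = InvRound(s_5, k_2) = 0x62E5
s_7 = InvRound(s_6, k_1) = 0xB962
s_8 = InvRound(s_7, k_0) = 0xABB9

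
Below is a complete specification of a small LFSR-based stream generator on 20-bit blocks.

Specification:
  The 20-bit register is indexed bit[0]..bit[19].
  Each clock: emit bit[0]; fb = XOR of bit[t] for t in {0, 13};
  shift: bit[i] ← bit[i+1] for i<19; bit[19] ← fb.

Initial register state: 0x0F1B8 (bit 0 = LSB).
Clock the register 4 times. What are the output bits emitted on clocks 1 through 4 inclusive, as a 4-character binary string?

0001

reg_0 = 0x0F1B8
clock 1: out=0, reg = 0x878DC
clock 2: out=0, reg = 0xC3C6E
clock 3: out=0, reg = 0xE1E37
clock 4: out=1, reg = 0xF0F1B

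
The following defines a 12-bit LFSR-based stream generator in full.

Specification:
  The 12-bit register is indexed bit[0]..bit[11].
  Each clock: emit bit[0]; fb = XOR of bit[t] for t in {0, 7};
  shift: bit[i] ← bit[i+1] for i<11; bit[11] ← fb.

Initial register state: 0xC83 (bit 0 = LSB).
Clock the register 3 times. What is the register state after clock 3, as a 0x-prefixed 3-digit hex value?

reg_0 = 0xC83
clock 1: out=1, reg = 0x641
clock 2: out=1, reg = 0xB20
clock 3: out=0, reg = 0x590

0x590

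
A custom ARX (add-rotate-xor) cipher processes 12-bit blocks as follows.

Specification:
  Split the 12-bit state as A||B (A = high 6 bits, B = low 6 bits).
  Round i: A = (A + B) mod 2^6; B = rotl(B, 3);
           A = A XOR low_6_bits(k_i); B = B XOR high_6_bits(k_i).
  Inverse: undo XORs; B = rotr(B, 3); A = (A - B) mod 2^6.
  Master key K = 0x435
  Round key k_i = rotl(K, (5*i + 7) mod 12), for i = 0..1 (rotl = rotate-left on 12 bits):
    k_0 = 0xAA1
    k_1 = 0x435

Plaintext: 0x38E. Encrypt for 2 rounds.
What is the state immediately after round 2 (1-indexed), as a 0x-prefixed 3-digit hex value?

s_0 = plaintext = 0x38E
s_1 = Round(s_0, k_0) = 0xF5B
s_2 = Round(s_1, k_1) = 0xB4B

0xB4B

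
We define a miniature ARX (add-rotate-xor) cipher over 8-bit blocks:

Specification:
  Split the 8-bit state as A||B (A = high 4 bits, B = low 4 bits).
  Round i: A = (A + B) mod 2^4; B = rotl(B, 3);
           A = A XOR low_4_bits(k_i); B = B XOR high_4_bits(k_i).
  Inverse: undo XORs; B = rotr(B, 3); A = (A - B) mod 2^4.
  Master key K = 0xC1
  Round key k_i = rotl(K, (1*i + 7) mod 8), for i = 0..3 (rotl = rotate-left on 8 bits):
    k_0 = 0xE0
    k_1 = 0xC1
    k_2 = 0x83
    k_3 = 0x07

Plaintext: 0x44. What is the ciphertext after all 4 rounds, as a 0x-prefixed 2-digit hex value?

s_0 = plaintext = 0x44
s_1 = Round(s_0, k_0) = 0x8C
s_2 = Round(s_1, k_1) = 0x5A
s_3 = Round(s_2, k_2) = 0xCD
s_4 = Round(s_3, k_3) = 0xEE

0xEE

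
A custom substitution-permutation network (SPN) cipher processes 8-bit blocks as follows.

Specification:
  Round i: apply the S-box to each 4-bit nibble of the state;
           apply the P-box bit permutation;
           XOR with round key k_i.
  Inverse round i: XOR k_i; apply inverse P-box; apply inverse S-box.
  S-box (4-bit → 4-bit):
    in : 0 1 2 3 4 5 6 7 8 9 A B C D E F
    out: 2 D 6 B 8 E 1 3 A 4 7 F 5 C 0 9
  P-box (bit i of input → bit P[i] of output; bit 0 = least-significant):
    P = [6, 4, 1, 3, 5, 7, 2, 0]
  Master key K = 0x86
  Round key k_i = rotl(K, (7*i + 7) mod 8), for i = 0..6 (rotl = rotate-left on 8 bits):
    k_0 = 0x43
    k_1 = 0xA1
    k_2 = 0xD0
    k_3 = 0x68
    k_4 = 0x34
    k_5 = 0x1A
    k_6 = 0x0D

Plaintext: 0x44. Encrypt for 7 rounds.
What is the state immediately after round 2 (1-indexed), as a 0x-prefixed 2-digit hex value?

s_0 = plaintext = 0x44
s_1 = Round(s_0, k_0) = 0x4A
s_2 = Round(s_1, k_1) = 0xF2
s_3 = Round(s_2, k_2) = 0xE3
s_4 = Round(s_3, k_3) = 0x30
s_5 = Round(s_4, k_4) = 0x85
s_6 = Round(s_5, k_5) = 0x81
s_7 = Round(s_6, k_6) = 0xC6

0xF2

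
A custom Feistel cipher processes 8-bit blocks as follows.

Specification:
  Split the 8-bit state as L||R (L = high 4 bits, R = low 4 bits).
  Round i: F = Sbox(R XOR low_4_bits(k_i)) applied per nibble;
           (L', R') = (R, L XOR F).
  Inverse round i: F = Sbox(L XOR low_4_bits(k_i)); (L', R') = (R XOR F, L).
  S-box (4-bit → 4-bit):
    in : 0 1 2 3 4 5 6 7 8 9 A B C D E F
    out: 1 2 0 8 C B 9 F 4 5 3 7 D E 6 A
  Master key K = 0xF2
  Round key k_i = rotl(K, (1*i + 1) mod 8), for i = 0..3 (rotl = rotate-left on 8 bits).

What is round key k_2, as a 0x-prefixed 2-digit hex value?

0x97

K = 0xF2
k_0 = rotl(K, (1*0+1) mod 8) = rotl(K, 1) = 0xE5
k_1 = rotl(K, (1*1+1) mod 8) = rotl(K, 2) = 0xCB
k_2 = rotl(K, (1*2+1) mod 8) = rotl(K, 3) = 0x97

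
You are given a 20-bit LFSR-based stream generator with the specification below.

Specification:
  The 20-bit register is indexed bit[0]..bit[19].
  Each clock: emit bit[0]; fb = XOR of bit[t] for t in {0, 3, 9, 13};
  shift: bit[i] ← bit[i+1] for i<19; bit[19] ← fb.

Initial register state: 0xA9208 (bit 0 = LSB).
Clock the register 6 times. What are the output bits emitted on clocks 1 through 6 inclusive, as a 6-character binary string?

reg_0 = 0xA9208
clock 1: out=0, reg = 0x54904
clock 2: out=0, reg = 0x2A482
clock 3: out=0, reg = 0x95241
clock 4: out=1, reg = 0x4A920
clock 5: out=0, reg = 0xA5490
clock 6: out=0, reg = 0x52A48

000100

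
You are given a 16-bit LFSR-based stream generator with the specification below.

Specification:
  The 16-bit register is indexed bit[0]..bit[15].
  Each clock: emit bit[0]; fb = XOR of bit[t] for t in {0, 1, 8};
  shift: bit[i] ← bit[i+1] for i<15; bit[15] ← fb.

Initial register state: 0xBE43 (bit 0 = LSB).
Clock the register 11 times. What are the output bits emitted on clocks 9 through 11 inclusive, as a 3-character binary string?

011

reg_0 = 0xBE43
clock 1: out=1, reg = 0x5F21
clock 2: out=1, reg = 0x2F90
clock 3: out=0, reg = 0x97C8
clock 4: out=0, reg = 0xCBE4
clock 5: out=0, reg = 0xE5F2
clock 6: out=0, reg = 0x72F9
clock 7: out=1, reg = 0xB97C
clock 8: out=0, reg = 0xDCBE
clock 9: out=0, reg = 0xEE5F
clock 10: out=1, reg = 0x772F
clock 11: out=1, reg = 0xBB97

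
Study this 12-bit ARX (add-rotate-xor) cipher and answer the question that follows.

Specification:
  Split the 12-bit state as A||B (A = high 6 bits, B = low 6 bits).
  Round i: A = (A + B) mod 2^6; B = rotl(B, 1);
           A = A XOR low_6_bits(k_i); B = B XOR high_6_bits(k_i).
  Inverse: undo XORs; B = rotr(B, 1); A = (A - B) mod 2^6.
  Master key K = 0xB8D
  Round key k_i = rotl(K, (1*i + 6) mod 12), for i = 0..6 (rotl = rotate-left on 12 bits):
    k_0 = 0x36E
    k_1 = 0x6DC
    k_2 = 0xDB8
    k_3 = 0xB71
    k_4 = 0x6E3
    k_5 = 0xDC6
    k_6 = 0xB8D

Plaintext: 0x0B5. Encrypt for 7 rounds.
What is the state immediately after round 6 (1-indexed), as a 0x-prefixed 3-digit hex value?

s_0 = plaintext = 0x0B5
s_1 = Round(s_0, k_0) = 0x666
s_2 = Round(s_1, k_1) = 0x8D6
s_3 = Round(s_2, k_2) = 0x05A
s_4 = Round(s_3, k_3) = 0xA99
s_5 = Round(s_4, k_4) = 0x829
s_6 = Round(s_5, k_5) = 0x3E4
s_7 = Round(s_6, k_6) = 0xFA7

0x3E4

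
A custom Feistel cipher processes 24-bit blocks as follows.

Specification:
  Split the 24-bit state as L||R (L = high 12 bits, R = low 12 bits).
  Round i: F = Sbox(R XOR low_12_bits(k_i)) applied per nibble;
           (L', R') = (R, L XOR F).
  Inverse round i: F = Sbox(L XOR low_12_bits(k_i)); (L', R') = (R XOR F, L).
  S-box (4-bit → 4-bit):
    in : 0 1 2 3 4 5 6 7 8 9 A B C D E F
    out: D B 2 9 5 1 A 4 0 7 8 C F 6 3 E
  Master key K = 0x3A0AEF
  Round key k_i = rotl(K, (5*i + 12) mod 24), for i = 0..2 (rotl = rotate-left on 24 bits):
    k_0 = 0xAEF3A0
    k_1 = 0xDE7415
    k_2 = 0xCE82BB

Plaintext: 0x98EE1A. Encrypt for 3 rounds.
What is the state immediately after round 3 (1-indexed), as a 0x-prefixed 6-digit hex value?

0x203286

s_0 = plaintext = 0x98EE1A
s_1 = Round(s_0, k_0) = 0xE1AF46
s_2 = Round(s_1, k_1) = 0xF46203
s_3 = Round(s_2, k_2) = 0x203286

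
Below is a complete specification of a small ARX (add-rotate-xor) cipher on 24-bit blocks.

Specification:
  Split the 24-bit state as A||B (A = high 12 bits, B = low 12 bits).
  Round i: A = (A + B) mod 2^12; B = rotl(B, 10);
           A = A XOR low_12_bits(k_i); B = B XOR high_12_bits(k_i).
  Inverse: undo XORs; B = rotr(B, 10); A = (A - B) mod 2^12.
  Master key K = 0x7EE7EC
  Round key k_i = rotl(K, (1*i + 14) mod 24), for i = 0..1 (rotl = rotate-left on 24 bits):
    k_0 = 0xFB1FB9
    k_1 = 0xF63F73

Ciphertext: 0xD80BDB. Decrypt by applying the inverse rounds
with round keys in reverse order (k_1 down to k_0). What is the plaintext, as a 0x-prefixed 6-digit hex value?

0xA68543

s_0 = ciphertext = 0xD80BDB
s_1 = InvRound(s_0, k_1) = 0x0122E1
s_2 = InvRound(s_1, k_0) = 0xA68543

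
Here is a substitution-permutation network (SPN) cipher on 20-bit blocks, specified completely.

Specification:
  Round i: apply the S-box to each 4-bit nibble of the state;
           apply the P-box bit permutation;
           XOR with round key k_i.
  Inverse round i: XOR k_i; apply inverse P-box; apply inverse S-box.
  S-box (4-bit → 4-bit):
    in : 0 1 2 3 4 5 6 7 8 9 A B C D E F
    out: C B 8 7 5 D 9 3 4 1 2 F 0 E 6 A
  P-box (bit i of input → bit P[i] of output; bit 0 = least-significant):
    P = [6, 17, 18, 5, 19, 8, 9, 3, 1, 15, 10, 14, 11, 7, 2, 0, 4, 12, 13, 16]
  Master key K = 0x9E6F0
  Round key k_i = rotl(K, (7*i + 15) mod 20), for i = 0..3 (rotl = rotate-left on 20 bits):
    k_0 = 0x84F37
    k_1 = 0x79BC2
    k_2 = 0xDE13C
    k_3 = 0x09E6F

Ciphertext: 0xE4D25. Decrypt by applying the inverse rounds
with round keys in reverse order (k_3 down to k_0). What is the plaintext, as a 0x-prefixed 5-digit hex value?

s_0 = ciphertext = 0xE4D25
s_1 = InvRound(s_0, k_3) = 0xAC1B3
s_2 = InvRound(s_1, k_2) = 0x0D92E
s_3 = InvRound(s_2, k_1) = 0x2E20B
s_4 = InvRound(s_3, k_0) = 0x44E1F

0x44E1F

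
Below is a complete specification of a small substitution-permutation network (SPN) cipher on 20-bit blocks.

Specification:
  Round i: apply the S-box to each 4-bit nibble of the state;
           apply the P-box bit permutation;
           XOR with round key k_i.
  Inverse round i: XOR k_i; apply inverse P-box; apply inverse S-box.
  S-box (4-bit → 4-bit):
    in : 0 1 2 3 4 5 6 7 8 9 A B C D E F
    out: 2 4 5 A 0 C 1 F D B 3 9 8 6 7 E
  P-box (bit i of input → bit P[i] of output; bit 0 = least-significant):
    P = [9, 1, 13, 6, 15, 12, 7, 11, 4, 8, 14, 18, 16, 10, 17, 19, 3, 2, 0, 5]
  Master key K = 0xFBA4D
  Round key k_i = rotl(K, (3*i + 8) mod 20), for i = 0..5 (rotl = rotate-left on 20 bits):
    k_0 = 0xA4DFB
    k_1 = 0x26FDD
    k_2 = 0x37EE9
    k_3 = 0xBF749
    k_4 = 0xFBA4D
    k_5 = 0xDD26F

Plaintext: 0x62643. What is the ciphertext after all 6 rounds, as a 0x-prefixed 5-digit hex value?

0x48C60

s_0 = plaintext = 0x62643
s_1 = Round(s_0, k_0) = 0x94DA1
s_2 = Round(s_1, k_1) = 0x29EF1
s_3 = Round(s_2, k_2) = 0xA0370
s_4 = Round(s_3, k_3) = 0xF6AC7
s_5 = Round(s_4, k_4) = 0xE913A
s_6 = Round(s_5, k_5) = 0x48C60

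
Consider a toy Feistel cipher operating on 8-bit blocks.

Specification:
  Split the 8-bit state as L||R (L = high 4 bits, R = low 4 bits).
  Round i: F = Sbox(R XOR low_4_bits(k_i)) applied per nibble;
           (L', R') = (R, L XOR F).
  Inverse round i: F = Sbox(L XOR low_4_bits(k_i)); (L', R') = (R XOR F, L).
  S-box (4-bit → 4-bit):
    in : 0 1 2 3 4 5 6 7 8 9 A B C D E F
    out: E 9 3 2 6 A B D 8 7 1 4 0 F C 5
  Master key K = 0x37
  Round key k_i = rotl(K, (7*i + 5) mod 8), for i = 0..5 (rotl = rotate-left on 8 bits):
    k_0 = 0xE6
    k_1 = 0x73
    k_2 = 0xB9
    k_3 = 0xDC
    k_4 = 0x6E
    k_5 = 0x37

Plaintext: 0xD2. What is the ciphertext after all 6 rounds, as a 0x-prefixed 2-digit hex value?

0x53

s_0 = plaintext = 0xD2
s_1 = Round(s_0, k_0) = 0x2B
s_2 = Round(s_1, k_1) = 0xBA
s_3 = Round(s_2, k_2) = 0xA9
s_4 = Round(s_3, k_3) = 0x90
s_5 = Round(s_4, k_4) = 0x05
s_6 = Round(s_5, k_5) = 0x53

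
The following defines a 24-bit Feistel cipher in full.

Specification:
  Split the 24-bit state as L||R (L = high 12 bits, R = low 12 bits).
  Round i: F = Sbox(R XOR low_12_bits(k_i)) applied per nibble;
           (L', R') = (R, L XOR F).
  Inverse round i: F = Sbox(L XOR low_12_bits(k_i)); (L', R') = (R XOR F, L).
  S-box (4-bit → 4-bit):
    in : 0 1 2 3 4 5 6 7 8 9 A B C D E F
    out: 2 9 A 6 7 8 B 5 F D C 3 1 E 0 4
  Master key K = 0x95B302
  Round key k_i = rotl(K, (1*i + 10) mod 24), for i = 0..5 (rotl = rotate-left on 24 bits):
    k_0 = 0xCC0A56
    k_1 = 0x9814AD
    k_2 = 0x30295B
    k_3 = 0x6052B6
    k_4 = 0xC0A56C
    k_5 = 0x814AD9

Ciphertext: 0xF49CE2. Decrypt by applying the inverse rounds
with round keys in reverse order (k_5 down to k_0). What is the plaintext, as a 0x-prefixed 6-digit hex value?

0x73534B

s_0 = ciphertext = 0xF49CE2
s_1 = InvRound(s_0, k_5) = 0x430F49
s_2 = InvRound(s_1, k_4) = 0x6C8430
s_3 = InvRound(s_2, k_3) = 0x3606C8
s_4 = InvRound(s_3, k_2) = 0xAAB360
s_5 = InvRound(s_4, k_1) = 0x34BAAB
s_6 = InvRound(s_5, k_0) = 0x73534B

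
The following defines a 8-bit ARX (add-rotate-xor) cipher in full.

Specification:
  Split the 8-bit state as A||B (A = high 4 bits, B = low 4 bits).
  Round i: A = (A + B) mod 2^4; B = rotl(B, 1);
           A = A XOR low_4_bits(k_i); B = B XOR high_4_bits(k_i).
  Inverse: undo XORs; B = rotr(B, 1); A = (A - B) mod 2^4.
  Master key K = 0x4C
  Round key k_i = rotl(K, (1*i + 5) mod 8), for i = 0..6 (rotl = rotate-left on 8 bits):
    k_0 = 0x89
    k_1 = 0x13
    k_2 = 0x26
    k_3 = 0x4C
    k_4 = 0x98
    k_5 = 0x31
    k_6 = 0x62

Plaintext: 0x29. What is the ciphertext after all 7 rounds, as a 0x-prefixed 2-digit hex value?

0xEA

s_0 = plaintext = 0x29
s_1 = Round(s_0, k_0) = 0x2B
s_2 = Round(s_1, k_1) = 0xE6
s_3 = Round(s_2, k_2) = 0x2E
s_4 = Round(s_3, k_3) = 0xC9
s_5 = Round(s_4, k_4) = 0xDA
s_6 = Round(s_5, k_5) = 0x66
s_7 = Round(s_6, k_6) = 0xEA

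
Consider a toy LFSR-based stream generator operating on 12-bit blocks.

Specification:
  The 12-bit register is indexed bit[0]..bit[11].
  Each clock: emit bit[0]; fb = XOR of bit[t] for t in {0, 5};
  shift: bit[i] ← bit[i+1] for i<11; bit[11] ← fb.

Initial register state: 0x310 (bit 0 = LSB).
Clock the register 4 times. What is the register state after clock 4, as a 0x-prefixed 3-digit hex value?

reg_0 = 0x310
clock 1: out=0, reg = 0x188
clock 2: out=0, reg = 0x0C4
clock 3: out=0, reg = 0x062
clock 4: out=0, reg = 0x831

0x831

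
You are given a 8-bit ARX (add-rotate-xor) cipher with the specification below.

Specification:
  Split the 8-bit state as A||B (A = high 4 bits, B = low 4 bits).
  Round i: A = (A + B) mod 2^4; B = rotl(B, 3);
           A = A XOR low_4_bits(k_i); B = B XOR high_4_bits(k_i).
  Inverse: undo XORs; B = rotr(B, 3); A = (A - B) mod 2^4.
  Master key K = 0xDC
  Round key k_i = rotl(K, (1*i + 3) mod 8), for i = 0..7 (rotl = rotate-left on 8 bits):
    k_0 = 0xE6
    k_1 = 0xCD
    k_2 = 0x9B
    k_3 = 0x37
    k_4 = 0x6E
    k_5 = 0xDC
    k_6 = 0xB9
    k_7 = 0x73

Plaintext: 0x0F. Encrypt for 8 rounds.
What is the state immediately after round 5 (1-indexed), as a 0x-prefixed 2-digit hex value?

0x41

s_0 = plaintext = 0x0F
s_1 = Round(s_0, k_0) = 0x91
s_2 = Round(s_1, k_1) = 0x74
s_3 = Round(s_2, k_2) = 0x0B
s_4 = Round(s_3, k_3) = 0xCE
s_5 = Round(s_4, k_4) = 0x41
s_6 = Round(s_5, k_5) = 0x95
s_7 = Round(s_6, k_6) = 0x71
s_8 = Round(s_7, k_7) = 0xBF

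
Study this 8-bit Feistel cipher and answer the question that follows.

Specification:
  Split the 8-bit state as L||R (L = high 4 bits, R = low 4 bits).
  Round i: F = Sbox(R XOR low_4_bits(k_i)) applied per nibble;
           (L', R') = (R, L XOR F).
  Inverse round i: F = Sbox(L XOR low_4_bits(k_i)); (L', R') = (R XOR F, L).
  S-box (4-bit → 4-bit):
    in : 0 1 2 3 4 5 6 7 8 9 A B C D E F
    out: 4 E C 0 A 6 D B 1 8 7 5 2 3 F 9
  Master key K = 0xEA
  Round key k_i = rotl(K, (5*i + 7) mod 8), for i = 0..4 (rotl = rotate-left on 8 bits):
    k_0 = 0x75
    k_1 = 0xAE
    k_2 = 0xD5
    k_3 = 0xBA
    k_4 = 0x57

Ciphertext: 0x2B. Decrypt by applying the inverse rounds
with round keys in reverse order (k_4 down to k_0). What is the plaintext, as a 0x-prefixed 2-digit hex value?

0x37

s_0 = ciphertext = 0x2B
s_1 = InvRound(s_0, k_4) = 0xD2
s_2 = InvRound(s_1, k_3) = 0x9D
s_3 = InvRound(s_2, k_2) = 0xF9
s_4 = InvRound(s_3, k_1) = 0x7F
s_5 = InvRound(s_4, k_0) = 0x37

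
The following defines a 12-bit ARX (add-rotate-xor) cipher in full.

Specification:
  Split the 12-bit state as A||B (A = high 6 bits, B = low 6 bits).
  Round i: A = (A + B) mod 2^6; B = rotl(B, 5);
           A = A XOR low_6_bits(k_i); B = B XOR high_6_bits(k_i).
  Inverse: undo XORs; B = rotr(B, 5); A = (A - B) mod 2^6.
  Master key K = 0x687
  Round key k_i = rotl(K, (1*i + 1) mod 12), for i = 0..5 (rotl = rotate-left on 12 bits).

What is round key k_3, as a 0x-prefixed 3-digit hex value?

K = 0x687
k_0 = rotl(K, (1*0+1) mod 12) = rotl(K, 1) = 0xD0E
k_1 = rotl(K, (1*1+1) mod 12) = rotl(K, 2) = 0xA1D
k_2 = rotl(K, (1*2+1) mod 12) = rotl(K, 3) = 0x43B
k_3 = rotl(K, (1*3+1) mod 12) = rotl(K, 4) = 0x876

0x876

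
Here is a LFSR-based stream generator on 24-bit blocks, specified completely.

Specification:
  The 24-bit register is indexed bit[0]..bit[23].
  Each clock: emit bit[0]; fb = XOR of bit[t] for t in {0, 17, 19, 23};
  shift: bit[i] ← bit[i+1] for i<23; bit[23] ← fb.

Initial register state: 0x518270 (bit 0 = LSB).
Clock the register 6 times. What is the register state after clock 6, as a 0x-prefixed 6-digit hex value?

reg_0 = 0x518270
clock 1: out=0, reg = 0x28C138
clock 2: out=0, reg = 0x94609C
clock 3: out=0, reg = 0xCA304E
clock 4: out=0, reg = 0xE51827
clock 5: out=1, reg = 0x728C13
clock 6: out=1, reg = 0x394609

0x394609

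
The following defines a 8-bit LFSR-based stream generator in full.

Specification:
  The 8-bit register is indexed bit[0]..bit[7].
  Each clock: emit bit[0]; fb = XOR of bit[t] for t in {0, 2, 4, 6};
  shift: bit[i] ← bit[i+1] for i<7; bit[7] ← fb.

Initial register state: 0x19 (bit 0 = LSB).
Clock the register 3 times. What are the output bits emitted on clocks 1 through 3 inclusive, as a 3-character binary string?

reg_0 = 0x19
clock 1: out=1, reg = 0x0C
clock 2: out=0, reg = 0x86
clock 3: out=0, reg = 0xC3

100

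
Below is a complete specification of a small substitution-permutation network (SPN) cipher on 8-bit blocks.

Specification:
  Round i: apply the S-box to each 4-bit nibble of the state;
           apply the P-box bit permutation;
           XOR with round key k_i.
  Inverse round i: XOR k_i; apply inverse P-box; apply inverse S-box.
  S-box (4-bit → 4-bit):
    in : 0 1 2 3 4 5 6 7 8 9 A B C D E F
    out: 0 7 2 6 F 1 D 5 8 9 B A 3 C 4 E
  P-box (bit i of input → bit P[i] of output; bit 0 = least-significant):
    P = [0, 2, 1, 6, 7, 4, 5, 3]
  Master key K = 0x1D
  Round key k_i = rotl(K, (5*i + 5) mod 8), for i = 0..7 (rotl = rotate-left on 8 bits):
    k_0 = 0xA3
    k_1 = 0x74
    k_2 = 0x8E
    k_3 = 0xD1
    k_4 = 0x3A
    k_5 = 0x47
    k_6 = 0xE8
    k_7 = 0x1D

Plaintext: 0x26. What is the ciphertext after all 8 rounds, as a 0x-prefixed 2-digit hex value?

s_0 = plaintext = 0x26
s_1 = Round(s_0, k_0) = 0xF0
s_2 = Round(s_1, k_1) = 0x4C
s_3 = Round(s_2, k_2) = 0x33
s_4 = Round(s_3, k_3) = 0xE7
s_5 = Round(s_4, k_4) = 0x19
s_6 = Round(s_5, k_5) = 0xB6
s_7 = Round(s_6, k_6) = 0xB3
s_8 = Round(s_7, k_7) = 0x03

0x03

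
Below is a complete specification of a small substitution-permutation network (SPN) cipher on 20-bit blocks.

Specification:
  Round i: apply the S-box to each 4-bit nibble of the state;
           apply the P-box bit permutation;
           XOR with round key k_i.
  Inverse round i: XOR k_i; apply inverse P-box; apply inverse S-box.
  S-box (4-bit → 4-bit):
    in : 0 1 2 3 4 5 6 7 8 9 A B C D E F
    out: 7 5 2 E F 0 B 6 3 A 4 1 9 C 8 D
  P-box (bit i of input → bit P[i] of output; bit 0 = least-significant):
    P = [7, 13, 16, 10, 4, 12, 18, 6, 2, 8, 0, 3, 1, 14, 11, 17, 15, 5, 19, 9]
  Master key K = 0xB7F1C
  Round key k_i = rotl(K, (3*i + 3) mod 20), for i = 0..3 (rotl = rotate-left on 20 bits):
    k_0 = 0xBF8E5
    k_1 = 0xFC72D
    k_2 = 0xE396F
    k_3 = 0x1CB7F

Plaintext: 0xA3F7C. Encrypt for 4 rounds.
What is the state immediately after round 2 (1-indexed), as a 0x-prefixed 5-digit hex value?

s_0 = plaintext = 0xA3F7C
s_1 = Round(s_0, k_0) = 0x5A468
s_2 = Round(s_1, k_1) = 0xFFEF0
s_3 = Round(s_2, k_2) = 0x193B5
s_4 = Round(s_3, k_3) = 0xB0A66

0xFFEF0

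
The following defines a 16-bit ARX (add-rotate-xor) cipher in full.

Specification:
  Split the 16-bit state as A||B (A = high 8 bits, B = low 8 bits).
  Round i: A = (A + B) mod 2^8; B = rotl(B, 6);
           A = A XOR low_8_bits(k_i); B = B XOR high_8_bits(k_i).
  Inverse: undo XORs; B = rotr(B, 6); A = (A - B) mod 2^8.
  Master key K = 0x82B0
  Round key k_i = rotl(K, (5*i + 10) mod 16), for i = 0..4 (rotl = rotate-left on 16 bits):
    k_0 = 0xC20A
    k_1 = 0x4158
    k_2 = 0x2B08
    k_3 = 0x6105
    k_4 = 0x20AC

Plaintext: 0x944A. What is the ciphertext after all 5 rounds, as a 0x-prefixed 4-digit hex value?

0xFC9F

s_0 = plaintext = 0x944A
s_1 = Round(s_0, k_0) = 0xD450
s_2 = Round(s_1, k_1) = 0x7C55
s_3 = Round(s_2, k_2) = 0xD97E
s_4 = Round(s_3, k_3) = 0x52FE
s_5 = Round(s_4, k_4) = 0xFC9F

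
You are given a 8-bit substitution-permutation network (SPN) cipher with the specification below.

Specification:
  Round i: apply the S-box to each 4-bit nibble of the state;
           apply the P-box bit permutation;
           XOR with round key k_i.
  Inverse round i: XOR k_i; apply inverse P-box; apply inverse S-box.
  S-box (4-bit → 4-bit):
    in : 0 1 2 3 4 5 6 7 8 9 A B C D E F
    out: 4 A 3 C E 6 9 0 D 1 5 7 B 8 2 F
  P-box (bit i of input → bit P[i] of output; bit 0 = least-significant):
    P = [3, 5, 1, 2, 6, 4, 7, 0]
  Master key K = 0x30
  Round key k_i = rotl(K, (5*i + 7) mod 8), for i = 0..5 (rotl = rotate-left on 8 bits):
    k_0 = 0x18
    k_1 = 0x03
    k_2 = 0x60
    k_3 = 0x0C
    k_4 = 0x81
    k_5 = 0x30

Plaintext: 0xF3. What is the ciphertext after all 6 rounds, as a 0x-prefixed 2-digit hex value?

s_0 = plaintext = 0xF3
s_1 = Round(s_0, k_0) = 0xCF
s_2 = Round(s_1, k_1) = 0x7C
s_3 = Round(s_2, k_2) = 0x4C
s_4 = Round(s_3, k_3) = 0xB1
s_5 = Round(s_4, k_4) = 0x75
s_6 = Round(s_5, k_5) = 0x12

0x12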